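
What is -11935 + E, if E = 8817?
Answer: -3118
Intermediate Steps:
-11935 + E = -11935 + 8817 = -3118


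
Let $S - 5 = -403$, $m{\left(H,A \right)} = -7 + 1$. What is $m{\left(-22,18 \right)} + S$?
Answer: $-404$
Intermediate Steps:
$m{\left(H,A \right)} = -6$
$S = -398$ ($S = 5 - 403 = -398$)
$m{\left(-22,18 \right)} + S = -6 - 398 = -404$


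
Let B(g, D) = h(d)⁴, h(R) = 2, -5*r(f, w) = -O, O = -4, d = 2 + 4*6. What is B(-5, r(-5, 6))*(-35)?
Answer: -560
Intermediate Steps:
d = 26 (d = 2 + 24 = 26)
r(f, w) = -⅘ (r(f, w) = -(-1)*(-4)/5 = -⅕*4 = -⅘)
B(g, D) = 16 (B(g, D) = 2⁴ = 16)
B(-5, r(-5, 6))*(-35) = 16*(-35) = -560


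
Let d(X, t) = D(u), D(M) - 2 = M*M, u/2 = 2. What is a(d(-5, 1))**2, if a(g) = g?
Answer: 324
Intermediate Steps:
u = 4 (u = 2*2 = 4)
D(M) = 2 + M**2 (D(M) = 2 + M*M = 2 + M**2)
d(X, t) = 18 (d(X, t) = 2 + 4**2 = 2 + 16 = 18)
a(d(-5, 1))**2 = 18**2 = 324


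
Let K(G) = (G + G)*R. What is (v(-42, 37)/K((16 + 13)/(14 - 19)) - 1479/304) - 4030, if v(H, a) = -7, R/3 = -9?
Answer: -960432337/238032 ≈ -4034.9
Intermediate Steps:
R = -27 (R = 3*(-9) = -27)
K(G) = -54*G (K(G) = (G + G)*(-27) = (2*G)*(-27) = -54*G)
(v(-42, 37)/K((16 + 13)/(14 - 19)) - 1479/304) - 4030 = (-7*(-(14 - 19)/(54*(16 + 13))) - 1479/304) - 4030 = (-7/((-1566/(-5))) - 1479*1/304) - 4030 = (-7/((-1566*(-1)/5)) - 1479/304) - 4030 = (-7/((-54*(-29/5))) - 1479/304) - 4030 = (-7/1566/5 - 1479/304) - 4030 = (-7*5/1566 - 1479/304) - 4030 = (-35/1566 - 1479/304) - 4030 = -1163377/238032 - 4030 = -960432337/238032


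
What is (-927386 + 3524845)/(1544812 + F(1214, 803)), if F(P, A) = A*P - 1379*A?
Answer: 2597459/1412317 ≈ 1.8391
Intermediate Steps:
F(P, A) = -1379*A + A*P
(-927386 + 3524845)/(1544812 + F(1214, 803)) = (-927386 + 3524845)/(1544812 + 803*(-1379 + 1214)) = 2597459/(1544812 + 803*(-165)) = 2597459/(1544812 - 132495) = 2597459/1412317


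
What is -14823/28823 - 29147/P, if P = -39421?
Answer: 255766498/1136231483 ≈ 0.22510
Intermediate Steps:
-14823/28823 - 29147/P = -14823/28823 - 29147/(-39421) = -14823*1/28823 - 29147*(-1/39421) = -14823/28823 + 29147/39421 = 255766498/1136231483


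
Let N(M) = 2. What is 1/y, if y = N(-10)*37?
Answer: 1/74 ≈ 0.013514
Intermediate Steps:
y = 74 (y = 2*37 = 74)
1/y = 1/74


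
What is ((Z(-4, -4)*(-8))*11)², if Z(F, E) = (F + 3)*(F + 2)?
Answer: 30976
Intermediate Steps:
Z(F, E) = (2 + F)*(3 + F) (Z(F, E) = (3 + F)*(2 + F) = (2 + F)*(3 + F))
((Z(-4, -4)*(-8))*11)² = (((6 + (-4)² + 5*(-4))*(-8))*11)² = (((6 + 16 - 20)*(-8))*11)² = ((2*(-8))*11)² = (-16*11)² = (-176)² = 30976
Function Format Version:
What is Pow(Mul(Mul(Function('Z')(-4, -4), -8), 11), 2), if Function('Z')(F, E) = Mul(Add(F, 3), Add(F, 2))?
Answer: 30976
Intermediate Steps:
Function('Z')(F, E) = Mul(Add(2, F), Add(3, F)) (Function('Z')(F, E) = Mul(Add(3, F), Add(2, F)) = Mul(Add(2, F), Add(3, F)))
Pow(Mul(Mul(Function('Z')(-4, -4), -8), 11), 2) = Pow(Mul(Mul(Add(6, Pow(-4, 2), Mul(5, -4)), -8), 11), 2) = Pow(Mul(Mul(Add(6, 16, -20), -8), 11), 2) = Pow(Mul(Mul(2, -8), 11), 2) = Pow(Mul(-16, 11), 2) = Pow(-176, 2) = 30976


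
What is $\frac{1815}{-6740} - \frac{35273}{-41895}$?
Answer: $\frac{4620017}{8067780} \approx 0.57265$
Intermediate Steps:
$\frac{1815}{-6740} - \frac{35273}{-41895} = 1815 \left(- \frac{1}{6740}\right) - - \frac{5039}{5985} = - \frac{363}{1348} + \frac{5039}{5985} = \frac{4620017}{8067780}$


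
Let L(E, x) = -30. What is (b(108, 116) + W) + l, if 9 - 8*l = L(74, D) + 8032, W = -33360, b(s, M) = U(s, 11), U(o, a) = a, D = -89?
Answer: -274785/8 ≈ -34348.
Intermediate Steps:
b(s, M) = 11
l = -7993/8 (l = 9/8 - (-30 + 8032)/8 = 9/8 - 1/8*8002 = 9/8 - 4001/4 = -7993/8 ≈ -999.13)
(b(108, 116) + W) + l = (11 - 33360) - 7993/8 = -33349 - 7993/8 = -274785/8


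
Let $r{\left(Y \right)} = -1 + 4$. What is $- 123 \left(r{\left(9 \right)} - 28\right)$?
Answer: $3075$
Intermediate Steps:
$r{\left(Y \right)} = 3$
$- 123 \left(r{\left(9 \right)} - 28\right) = - 123 \left(3 - 28\right) = \left(-123\right) \left(-25\right) = 3075$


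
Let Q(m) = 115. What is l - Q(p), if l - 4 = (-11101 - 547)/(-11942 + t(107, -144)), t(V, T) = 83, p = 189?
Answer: -1304701/11859 ≈ -110.02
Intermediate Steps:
l = 59084/11859 (l = 4 + (-11101 - 547)/(-11942 + 83) = 4 - 11648/(-11859) = 4 - 11648*(-1/11859) = 4 + 11648/11859 = 59084/11859 ≈ 4.9822)
l - Q(p) = 59084/11859 - 1*115 = 59084/11859 - 115 = -1304701/11859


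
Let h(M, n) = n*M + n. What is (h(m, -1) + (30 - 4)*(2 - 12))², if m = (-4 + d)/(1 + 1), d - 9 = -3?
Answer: 68644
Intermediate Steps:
d = 6 (d = 9 - 3 = 6)
m = 1 (m = (-4 + 6)/(1 + 1) = 2/2 = 2*(½) = 1)
h(M, n) = n + M*n (h(M, n) = M*n + n = n + M*n)
(h(m, -1) + (30 - 4)*(2 - 12))² = (-(1 + 1) + (30 - 4)*(2 - 12))² = (-1*2 + 26*(-10))² = (-2 - 260)² = (-262)² = 68644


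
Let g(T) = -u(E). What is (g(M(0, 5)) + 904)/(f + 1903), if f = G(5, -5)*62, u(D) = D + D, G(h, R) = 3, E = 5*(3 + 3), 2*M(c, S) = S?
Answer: 844/2089 ≈ 0.40402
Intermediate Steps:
M(c, S) = S/2
E = 30 (E = 5*6 = 30)
u(D) = 2*D
g(T) = -60 (g(T) = -2*30 = -1*60 = -60)
f = 186 (f = 3*62 = 186)
(g(M(0, 5)) + 904)/(f + 1903) = (-60 + 904)/(186 + 1903) = 844/2089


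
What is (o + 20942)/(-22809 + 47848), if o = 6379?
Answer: 3903/3577 ≈ 1.0911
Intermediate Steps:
(o + 20942)/(-22809 + 47848) = (6379 + 20942)/(-22809 + 47848) = 27321/25039 = 27321*(1/25039) = 3903/3577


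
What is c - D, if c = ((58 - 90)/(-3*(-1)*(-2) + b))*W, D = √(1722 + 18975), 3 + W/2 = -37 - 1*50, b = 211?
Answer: 1152/41 - √20697 ≈ -115.77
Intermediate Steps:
W = -180 (W = -6 + 2*(-37 - 1*50) = -6 + 2*(-37 - 50) = -6 + 2*(-87) = -6 - 174 = -180)
D = √20697 ≈ 143.86
c = 1152/41 (c = ((58 - 90)/(-3*(-1)*(-2) + 211))*(-180) = -32/(3*(-2) + 211)*(-180) = -32/(-6 + 211)*(-180) = -32/205*(-180) = 1152/41 ≈ 28.098)
c - D = 1152/41 - √20697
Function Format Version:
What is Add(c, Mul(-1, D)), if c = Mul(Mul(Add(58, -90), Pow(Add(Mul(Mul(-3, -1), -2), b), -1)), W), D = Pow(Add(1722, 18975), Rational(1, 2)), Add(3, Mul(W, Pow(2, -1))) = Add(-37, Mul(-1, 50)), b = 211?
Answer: Add(Rational(1152, 41), Mul(-1, Pow(20697, Rational(1, 2)))) ≈ -115.77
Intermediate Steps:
W = -180 (W = Add(-6, Mul(2, Add(-37, Mul(-1, 50)))) = Add(-6, Mul(2, Add(-37, -50))) = Add(-6, Mul(2, -87)) = Add(-6, -174) = -180)
D = Pow(20697, Rational(1, 2)) ≈ 143.86
c = Rational(1152, 41) (c = Mul(Mul(Add(58, -90), Pow(Add(Mul(Mul(-3, -1), -2), 211), -1)), -180) = Mul(Mul(-32, Pow(Add(Mul(3, -2), 211), -1)), -180) = Mul(Mul(-32, Pow(Add(-6, 211), -1)), -180) = Mul(Mul(-32, Pow(205, -1)), -180) = Mul(Mul(-32, Rational(1, 205)), -180) = Mul(Rational(-32, 205), -180) = Rational(1152, 41) ≈ 28.098)
Add(c, Mul(-1, D)) = Add(Rational(1152, 41), Mul(-1, Pow(20697, Rational(1, 2))))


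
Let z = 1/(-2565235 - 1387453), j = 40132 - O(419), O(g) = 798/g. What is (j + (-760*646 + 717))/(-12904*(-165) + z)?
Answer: -745466312211216/3526264271291101 ≈ -0.21140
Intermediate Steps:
j = 16814510/419 (j = 40132 - 798/419 = 16814510/419 ≈ 40130.)
z = -1/3952688 (z = 1/(-3952688) = -1/3952688 ≈ -2.5299e-7)
(j + (-760*646 + 717))/(-12904*(-165) + z) = (16814510/419 + (-760*646 + 717))/(-12904*(-165) - 1/3952688) = (16814510/419 + (-490960 + 717))/(2129160 - 1/3952688) = (16814510/419 - 490243)/(8415905182079/3952688) = -188597307/419*3952688/8415905182079 = -745466312211216/3526264271291101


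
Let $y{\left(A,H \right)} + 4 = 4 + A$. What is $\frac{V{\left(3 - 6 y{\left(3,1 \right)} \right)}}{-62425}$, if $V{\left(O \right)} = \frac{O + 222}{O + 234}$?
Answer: $- \frac{69}{4557025} \approx -1.5141 \cdot 10^{-5}$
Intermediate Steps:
$y{\left(A,H \right)} = A$ ($y{\left(A,H \right)} = -4 + \left(4 + A\right) = A$)
$V{\left(O \right)} = \frac{222 + O}{234 + O}$
$\frac{V{\left(3 - 6 y{\left(3,1 \right)} \right)}}{-62425} = \frac{\frac{1}{234 + \left(3 - 18\right)} \left(222 + \left(3 - 18\right)\right)}{-62425} = \frac{222 + \left(3 - 18\right)}{234 + \left(3 - 18\right)} \left(- \frac{1}{62425}\right) = \frac{222 - 15}{234 - 15} \left(- \frac{1}{62425}\right) = \frac{1}{219} \cdot 207 \left(- \frac{1}{62425}\right) = \frac{69}{73} \left(- \frac{1}{62425}\right) = - \frac{69}{4557025}$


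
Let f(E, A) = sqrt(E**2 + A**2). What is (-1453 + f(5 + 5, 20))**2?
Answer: 2111709 - 29060*sqrt(5) ≈ 2.0467e+6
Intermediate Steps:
f(E, A) = sqrt(A**2 + E**2)
(-1453 + f(5 + 5, 20))**2 = (-1453 + sqrt(20**2 + (5 + 5)**2))**2 = (-1453 + sqrt(400 + 10**2))**2 = (-1453 + sqrt(400 + 100))**2 = (-1453 + sqrt(500))**2 = (-1453 + 10*sqrt(5))**2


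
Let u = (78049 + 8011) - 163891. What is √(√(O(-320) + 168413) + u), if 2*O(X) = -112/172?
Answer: √(-143909519 + 43*√311395035)/43 ≈ 278.25*I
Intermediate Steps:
O(X) = -14/43 (O(X) = (-112/172)/2 = (-112*1/172)/2 = (½)*(-28/43) = -14/43)
u = -77831 (u = 86060 - 163891 = -77831)
√(√(O(-320) + 168413) + u) = √(√(-14/43 + 168413) - 77831) = √(√(7241745/43) - 77831) = √(√311395035/43 - 77831) = √(-77831 + √311395035/43)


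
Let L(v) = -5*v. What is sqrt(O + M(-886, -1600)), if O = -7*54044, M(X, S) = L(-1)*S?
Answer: 2*I*sqrt(96577) ≈ 621.54*I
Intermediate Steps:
M(X, S) = 5*S (M(X, S) = (-5*(-1))*S = 5*S)
O = -378308
sqrt(O + M(-886, -1600)) = sqrt(-378308 + 5*(-1600)) = sqrt(-378308 - 8000) = sqrt(-386308) = 2*I*sqrt(96577)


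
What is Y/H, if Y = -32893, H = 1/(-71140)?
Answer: 2340008020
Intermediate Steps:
H = -1/71140 ≈ -1.4057e-5
Y/H = -32893/(-1/71140) = -32893*(-71140) = 2340008020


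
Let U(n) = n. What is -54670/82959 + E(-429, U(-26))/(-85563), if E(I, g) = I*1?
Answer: -515793311/788691213 ≈ -0.65399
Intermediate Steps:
E(I, g) = I
-54670/82959 + E(-429, U(-26))/(-85563) = -54670/82959 - 429/(-85563) = -54670*1/82959 - 429*(-1/85563) = -54670/82959 + 143/28521 = -515793311/788691213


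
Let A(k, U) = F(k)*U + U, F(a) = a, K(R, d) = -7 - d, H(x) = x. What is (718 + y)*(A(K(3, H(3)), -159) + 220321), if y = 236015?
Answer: 52496016216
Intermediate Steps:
A(k, U) = U + U*k (A(k, U) = k*U + U = U*k + U = U + U*k)
(718 + y)*(A(K(3, H(3)), -159) + 220321) = (718 + 236015)*(-159*(1 + (-7 - 1*3)) + 220321) = 236733*(-159*(1 + (-7 - 3)) + 220321) = 236733*(-159*(1 - 10) + 220321) = 236733*(-159*(-9) + 220321) = 236733*(1431 + 220321) = 236733*221752 = 52496016216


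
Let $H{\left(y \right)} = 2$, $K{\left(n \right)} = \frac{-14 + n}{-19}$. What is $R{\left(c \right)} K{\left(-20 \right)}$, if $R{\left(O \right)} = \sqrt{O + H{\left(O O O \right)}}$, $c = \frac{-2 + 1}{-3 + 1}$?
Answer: $\frac{17 \sqrt{10}}{19} \approx 2.8294$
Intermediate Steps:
$c = \frac{1}{2}$ ($c = - \frac{1}{-2} = \left(-1\right) \left(- \frac{1}{2}\right) = \frac{1}{2} \approx 0.5$)
$K{\left(n \right)} = \frac{14}{19} - \frac{n}{19}$ ($K{\left(n \right)} = \left(-14 + n\right) \left(- \frac{1}{19}\right) = \frac{14}{19} - \frac{n}{19}$)
$R{\left(O \right)} = \sqrt{2 + O}$ ($R{\left(O \right)} = \sqrt{O + 2} = \sqrt{2 + O}$)
$R{\left(c \right)} K{\left(-20 \right)} = \sqrt{2 + \frac{1}{2}} \left(\frac{14}{19} - - \frac{20}{19}\right) = \sqrt{\frac{5}{2}} \left(\frac{14}{19} + \frac{20}{19}\right) = \frac{\sqrt{10}}{2} \cdot \frac{34}{19} = \frac{17 \sqrt{10}}{19}$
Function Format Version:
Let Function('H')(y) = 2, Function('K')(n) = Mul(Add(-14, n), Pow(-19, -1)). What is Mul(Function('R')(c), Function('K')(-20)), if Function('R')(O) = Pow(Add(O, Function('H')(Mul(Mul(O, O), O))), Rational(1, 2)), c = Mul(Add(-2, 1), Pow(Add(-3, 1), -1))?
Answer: Mul(Rational(17, 19), Pow(10, Rational(1, 2))) ≈ 2.8294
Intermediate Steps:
c = Rational(1, 2) (c = Mul(-1, Pow(-2, -1)) = Mul(-1, Rational(-1, 2)) = Rational(1, 2) ≈ 0.50000)
Function('K')(n) = Add(Rational(14, 19), Mul(Rational(-1, 19), n)) (Function('K')(n) = Mul(Add(-14, n), Rational(-1, 19)) = Add(Rational(14, 19), Mul(Rational(-1, 19), n)))
Function('R')(O) = Pow(Add(2, O), Rational(1, 2)) (Function('R')(O) = Pow(Add(O, 2), Rational(1, 2)) = Pow(Add(2, O), Rational(1, 2)))
Mul(Function('R')(c), Function('K')(-20)) = Mul(Pow(Add(2, Rational(1, 2)), Rational(1, 2)), Add(Rational(14, 19), Mul(Rational(-1, 19), -20))) = Mul(Pow(Rational(5, 2), Rational(1, 2)), Add(Rational(14, 19), Rational(20, 19))) = Mul(Mul(Rational(1, 2), Pow(10, Rational(1, 2))), Rational(34, 19)) = Mul(Rational(17, 19), Pow(10, Rational(1, 2)))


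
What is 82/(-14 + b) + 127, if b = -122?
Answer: 8595/68 ≈ 126.40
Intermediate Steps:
82/(-14 + b) + 127 = 82/(-14 - 122) + 127 = 82/(-136) + 127 = -1/136*82 + 127 = -41/68 + 127 = 8595/68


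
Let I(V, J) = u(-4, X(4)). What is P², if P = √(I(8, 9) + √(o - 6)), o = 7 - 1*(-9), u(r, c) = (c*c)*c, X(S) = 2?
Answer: 8 + √10 ≈ 11.162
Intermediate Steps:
u(r, c) = c³ (u(r, c) = c²*c = c³)
I(V, J) = 8 (I(V, J) = 2³ = 8)
o = 16 (o = 7 + 9 = 16)
P = √(8 + √10) (P = √(8 + √(16 - 6)) = √(8 + √10) ≈ 3.3410)
P² = (√(8 + √10))² = 8 + √10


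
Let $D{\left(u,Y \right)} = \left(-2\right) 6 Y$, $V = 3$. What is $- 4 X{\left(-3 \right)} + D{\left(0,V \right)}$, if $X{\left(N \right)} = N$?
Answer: $-24$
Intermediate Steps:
$D{\left(u,Y \right)} = - 12 Y$
$- 4 X{\left(-3 \right)} + D{\left(0,V \right)} = \left(-4\right) \left(-3\right) - 36 = 12 - 36 = -24$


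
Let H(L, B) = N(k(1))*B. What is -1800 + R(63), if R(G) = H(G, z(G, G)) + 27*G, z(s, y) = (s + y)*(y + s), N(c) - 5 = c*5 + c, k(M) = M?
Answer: 174537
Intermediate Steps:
N(c) = 5 + 6*c (N(c) = 5 + (c*5 + c) = 5 + (5*c + c) = 5 + 6*c)
z(s, y) = (s + y)**2 (z(s, y) = (s + y)*(s + y) = (s + y)**2)
H(L, B) = 11*B (H(L, B) = (5 + 6*1)*B = (5 + 6)*B = 11*B)
R(G) = 27*G + 44*G**2 (R(G) = 11*(G + G)**2 + 27*G = 11*(2*G)**2 + 27*G = 11*(4*G**2) + 27*G = 44*G**2 + 27*G = 27*G + 44*G**2)
-1800 + R(63) = -1800 + 63*(27 + 44*63) = -1800 + 63*(27 + 2772) = -1800 + 63*2799 = -1800 + 176337 = 174537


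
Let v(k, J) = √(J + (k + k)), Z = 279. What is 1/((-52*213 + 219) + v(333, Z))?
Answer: -517/5613024 - √105/39291168 ≈ -9.2368e-5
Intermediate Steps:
v(k, J) = √(J + 2*k)
1/((-52*213 + 219) + v(333, Z)) = 1/((-52*213 + 219) + √(279 + 2*333)) = 1/((-11076 + 219) + √(279 + 666)) = 1/(-10857 + √945) = 1/(-10857 + 3*√105)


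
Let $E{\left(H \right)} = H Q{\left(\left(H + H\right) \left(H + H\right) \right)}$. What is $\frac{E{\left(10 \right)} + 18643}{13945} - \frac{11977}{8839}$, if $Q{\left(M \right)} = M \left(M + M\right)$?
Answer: $\frac{28282566212}{123259855} \approx 229.45$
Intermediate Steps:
$Q{\left(M \right)} = 2 M^{2}$ ($Q{\left(M \right)} = M 2 M = 2 M^{2}$)
$E{\left(H \right)} = 32 H^{5}$ ($E{\left(H \right)} = H 2 \left(\left(H + H\right) \left(H + H\right)\right)^{2} = H 2 \left(2 H 2 H\right)^{2} = H 2 \left(4 H^{2}\right)^{2} = H 2 \cdot 16 H^{4} = H 32 H^{4} = 32 H^{5}$)
$\frac{E{\left(10 \right)} + 18643}{13945} - \frac{11977}{8839} = \frac{32 \cdot 10^{5} + 18643}{13945} - \frac{11977}{8839} = \left(32 \cdot 100000 + 18643\right) \frac{1}{13945} - \frac{11977}{8839} = \left(3200000 + 18643\right) \frac{1}{13945} - \frac{11977}{8839} = 3218643 \cdot \frac{1}{13945} - \frac{11977}{8839} = \frac{3218643}{13945} - \frac{11977}{8839} = \frac{28282566212}{123259855}$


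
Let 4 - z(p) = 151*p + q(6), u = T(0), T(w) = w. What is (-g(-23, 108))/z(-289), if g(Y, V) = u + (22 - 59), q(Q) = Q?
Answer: 37/43637 ≈ 0.00084790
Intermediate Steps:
u = 0
z(p) = -2 - 151*p (z(p) = 4 - (151*p + 6) = 4 - (6 + 151*p) = 4 + (-6 - 151*p) = -2 - 151*p)
g(Y, V) = -37 (g(Y, V) = 0 + (22 - 59) = 0 - 37 = -37)
(-g(-23, 108))/z(-289) = (-1*(-37))/(-2 - 151*(-289)) = 37/(-2 + 43639) = 37/43637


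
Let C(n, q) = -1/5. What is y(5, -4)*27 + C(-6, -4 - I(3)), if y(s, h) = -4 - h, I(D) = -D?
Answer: -⅕ ≈ -0.20000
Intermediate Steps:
C(n, q) = -⅕ (C(n, q) = -1*⅕ = -⅕)
y(5, -4)*27 + C(-6, -4 - I(3)) = (-4 - 1*(-4))*27 - ⅕ = (-4 + 4)*27 - ⅕ = 0*27 - ⅕ = 0 - ⅕ = -⅕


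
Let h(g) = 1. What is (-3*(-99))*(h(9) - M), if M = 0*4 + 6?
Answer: -1485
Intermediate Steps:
M = 6 (M = 0 + 6 = 6)
(-3*(-99))*(h(9) - M) = (-3*(-99))*(1 - 1*6) = 297*(1 - 6) = 297*(-5) = -1485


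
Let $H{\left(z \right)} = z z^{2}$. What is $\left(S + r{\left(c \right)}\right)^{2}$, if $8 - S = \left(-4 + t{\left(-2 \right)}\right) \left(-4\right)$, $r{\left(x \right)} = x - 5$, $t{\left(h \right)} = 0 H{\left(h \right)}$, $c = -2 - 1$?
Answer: $256$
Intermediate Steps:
$c = -3$ ($c = -2 - 1 = -3$)
$H{\left(z \right)} = z^{3}$
$t{\left(h \right)} = 0$ ($t{\left(h \right)} = 0 h^{3} = 0$)
$r{\left(x \right)} = -5 + x$
$S = -8$ ($S = 8 - \left(-4 + 0\right) \left(-4\right) = 8 - \left(-4\right) \left(-4\right) = 8 - 16 = -8$)
$\left(S + r{\left(c \right)}\right)^{2} = \left(-8 - 8\right)^{2} = \left(-16\right)^{2} = 256$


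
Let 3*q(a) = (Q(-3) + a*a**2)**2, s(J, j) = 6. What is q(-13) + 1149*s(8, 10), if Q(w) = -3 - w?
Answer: 4847491/3 ≈ 1.6158e+6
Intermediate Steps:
q(a) = a**6/3 (q(a) = ((-3 - 1*(-3)) + a*a**2)**2/3 = ((-3 + 3) + a**3)**2/3 = (0 + a**3)**2/3 = (a**3)**2/3 = a**6/3)
q(-13) + 1149*s(8, 10) = (1/3)*(-13)**6 + 1149*6 = (1/3)*4826809 + 6894 = 4826809/3 + 6894 = 4847491/3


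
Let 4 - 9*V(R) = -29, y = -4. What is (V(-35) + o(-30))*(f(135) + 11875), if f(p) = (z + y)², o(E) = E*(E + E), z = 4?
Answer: 64255625/3 ≈ 2.1419e+7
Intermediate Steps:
V(R) = 11/3 (V(R) = 4/9 - ⅑*(-29) = 4/9 + 29/9 = 11/3)
o(E) = 2*E² (o(E) = E*(2*E) = 2*E²)
f(p) = 0 (f(p) = (4 - 4)² = 0² = 0)
(V(-35) + o(-30))*(f(135) + 11875) = (11/3 + 2*(-30)²)*(0 + 11875) = (11/3 + 2*900)*11875 = (11/3 + 1800)*11875 = (5411/3)*11875 = 64255625/3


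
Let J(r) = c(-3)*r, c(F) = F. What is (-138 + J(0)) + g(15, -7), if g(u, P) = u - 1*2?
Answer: -125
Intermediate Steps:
g(u, P) = -2 + u (g(u, P) = u - 2 = -2 + u)
J(r) = -3*r
(-138 + J(0)) + g(15, -7) = (-138 - 3*0) + (-2 + 15) = (-138 + 0) + 13 = -138 + 13 = -125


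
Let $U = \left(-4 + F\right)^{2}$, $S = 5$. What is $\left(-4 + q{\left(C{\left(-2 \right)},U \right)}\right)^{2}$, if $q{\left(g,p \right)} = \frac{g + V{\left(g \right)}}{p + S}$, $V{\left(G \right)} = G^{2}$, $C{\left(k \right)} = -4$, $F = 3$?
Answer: $4$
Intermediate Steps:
$U = 1$ ($U = \left(-4 + 3\right)^{2} = \left(-1\right)^{2} = 1$)
$q{\left(g,p \right)} = \frac{g + g^{2}}{5 + p}$ ($q{\left(g,p \right)} = \frac{g + g^{2}}{p + 5} = \frac{g + g^{2}}{5 + p}$)
$\left(-4 + q{\left(C{\left(-2 \right)},U \right)}\right)^{2} = \left(-4 - \frac{4 \left(1 - 4\right)}{5 + 1}\right)^{2} = \left(-4 - 4 \cdot \frac{1}{6} \left(-3\right)\right)^{2} = \left(-4 - \frac{2}{3} \left(-3\right)\right)^{2} = \left(-4 + 2\right)^{2} = \left(-2\right)^{2} = 4$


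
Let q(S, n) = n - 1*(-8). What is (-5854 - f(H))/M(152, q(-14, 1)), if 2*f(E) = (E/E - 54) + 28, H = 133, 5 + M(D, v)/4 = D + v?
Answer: -11683/1248 ≈ -9.3614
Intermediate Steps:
q(S, n) = 8 + n (q(S, n) = n + 8 = 8 + n)
M(D, v) = -20 + 4*D + 4*v (M(D, v) = -20 + 4*(D + v) = -20 + (4*D + 4*v) = -20 + 4*D + 4*v)
f(E) = -25/2 (f(E) = ((E/E - 54) + 28)/2 = ((1 - 54) + 28)/2 = (-53 + 28)/2 = (½)*(-25) = -25/2)
(-5854 - f(H))/M(152, q(-14, 1)) = (-5854 - 1*(-25/2))/(-20 + 4*152 + 4*(8 + 1)) = (-5854 + 25/2)/(-20 + 608 + 4*9) = -11683/(2*(-20 + 608 + 36)) = -11683/2/624 = -11683/2*1/624 = -11683/1248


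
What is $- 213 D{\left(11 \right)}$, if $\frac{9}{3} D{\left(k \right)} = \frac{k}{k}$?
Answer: $-71$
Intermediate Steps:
$D{\left(k \right)} = \frac{1}{3}$ ($D{\left(k \right)} = \frac{k \frac{1}{k}}{3} = \frac{1}{3} \cdot 1 = \frac{1}{3}$)
$- 213 D{\left(11 \right)} = \left(-213\right) \frac{1}{3} = -71$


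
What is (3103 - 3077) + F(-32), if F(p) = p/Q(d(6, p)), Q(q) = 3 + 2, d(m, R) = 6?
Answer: 98/5 ≈ 19.600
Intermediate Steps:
Q(q) = 5
F(p) = p/5
(3103 - 3077) + F(-32) = (3103 - 3077) + (⅕)*(-32) = 26 - 32/5 = 98/5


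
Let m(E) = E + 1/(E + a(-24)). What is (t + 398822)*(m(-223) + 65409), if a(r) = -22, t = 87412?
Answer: 1109347663878/35 ≈ 3.1696e+10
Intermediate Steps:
m(E) = E + 1/(-22 + E) (m(E) = E + 1/(E - 22) = E + 1/(-22 + E))
(t + 398822)*(m(-223) + 65409) = (87412 + 398822)*((1 + (-223)**2 - 22*(-223))/(-22 - 223) + 65409) = 486234*((1 + 49729 + 4906)/(-245) + 65409) = 486234*(-1/245*54636 + 65409) = 486234*(-54636/245 + 65409) = 486234*(15970569/245) = 1109347663878/35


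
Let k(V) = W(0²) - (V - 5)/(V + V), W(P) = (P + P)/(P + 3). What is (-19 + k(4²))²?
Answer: 383161/1024 ≈ 374.18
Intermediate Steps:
W(P) = 2*P/(3 + P) (W(P) = (2*P)/(3 + P) = 2*P/(3 + P))
k(V) = -(-5 + V)/(2*V) (k(V) = 2*0²/(3 + 0²) - (V - 5)/(V + V) = 2*0/(3 + 0) - (-5 + V)/(2*V) = 2*0/3 - (-5 + V)*1/(2*V) = 2*0*(⅓) - (-5 + V)/(2*V) = 0 - (-5 + V)/(2*V) = -(-5 + V)/(2*V))
(-19 + k(4²))² = (-19 + (5 - 1*4²)/(2*(4²)))² = (-19 + (½)*(5 - 1*16)/16)² = (-19 + (½)*(1/16)*(5 - 16))² = (-19 + (½)*(1/16)*(-11))² = (-19 - 11/32)² = (-619/32)² = 383161/1024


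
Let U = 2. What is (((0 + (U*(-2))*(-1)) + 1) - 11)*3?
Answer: -18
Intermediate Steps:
(((0 + (U*(-2))*(-1)) + 1) - 11)*3 = (((0 + (2*(-2))*(-1)) + 1) - 11)*3 = (((0 - 4*(-1)) + 1) - 11)*3 = (((0 + 4) + 1) - 11)*3 = ((4 + 1) - 11)*3 = (5 - 11)*3 = -6*3 = -18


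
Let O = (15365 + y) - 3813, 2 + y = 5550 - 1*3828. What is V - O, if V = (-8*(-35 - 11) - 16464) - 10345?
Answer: -39713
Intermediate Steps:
y = 1720 (y = -2 + (5550 - 1*3828) = -2 + (5550 - 3828) = -2 + 1722 = 1720)
V = -26441 (V = (-8*(-46) - 16464) - 10345 = (368 - 16464) - 10345 = -16096 - 10345 = -26441)
O = 13272 (O = (15365 + 1720) - 3813 = 17085 - 3813 = 13272)
V - O = -26441 - 1*13272 = -26441 - 13272 = -39713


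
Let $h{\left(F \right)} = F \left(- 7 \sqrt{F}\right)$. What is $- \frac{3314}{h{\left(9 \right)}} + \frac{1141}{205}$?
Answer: $\frac{895019}{38745} \approx 23.1$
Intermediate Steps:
$h{\left(F \right)} = - 7 F^{\frac{3}{2}}$
$- \frac{3314}{h{\left(9 \right)}} + \frac{1141}{205} = - \frac{3314}{\left(-7\right) 9^{\frac{3}{2}}} + \frac{1141}{205} = - \frac{3314}{\left(-7\right) 27} + 1141 \cdot \frac{1}{205} = - \frac{3314}{-189} + \frac{1141}{205} = \left(-3314\right) \left(- \frac{1}{189}\right) + \frac{1141}{205} = \frac{3314}{189} + \frac{1141}{205} = \frac{895019}{38745}$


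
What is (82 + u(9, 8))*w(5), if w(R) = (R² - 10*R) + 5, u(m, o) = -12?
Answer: -1400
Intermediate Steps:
w(R) = 5 + R² - 10*R
(82 + u(9, 8))*w(5) = (82 - 12)*(5 + 5² - 10*5) = 70*(5 + 25 - 50) = 70*(-20) = -1400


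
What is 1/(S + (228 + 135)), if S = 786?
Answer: 1/1149 ≈ 0.00087032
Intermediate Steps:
1/(S + (228 + 135)) = 1/(786 + (228 + 135)) = 1/(786 + 363) = 1/1149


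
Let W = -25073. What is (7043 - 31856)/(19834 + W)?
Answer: 24813/5239 ≈ 4.7362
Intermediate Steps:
(7043 - 31856)/(19834 + W) = (7043 - 31856)/(19834 - 25073) = -24813/(-5239) = -24813*(-1/5239) = 24813/5239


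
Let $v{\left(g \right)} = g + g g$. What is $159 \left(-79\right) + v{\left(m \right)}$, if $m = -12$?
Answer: $-12429$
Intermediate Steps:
$v{\left(g \right)} = g + g^{2}$
$159 \left(-79\right) + v{\left(m \right)} = 159 \left(-79\right) - 12 \left(1 - 12\right) = -12561 - -132 = -12561 + 132 = -12429$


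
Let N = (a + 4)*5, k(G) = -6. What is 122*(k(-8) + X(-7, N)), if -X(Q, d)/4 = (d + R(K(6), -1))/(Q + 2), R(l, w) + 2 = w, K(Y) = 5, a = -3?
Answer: -2684/5 ≈ -536.80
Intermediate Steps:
N = 5 (N = (-3 + 4)*5 = 1*5 = 5)
R(l, w) = -2 + w
X(Q, d) = -4*(-3 + d)/(2 + Q) (X(Q, d) = -4*(d + (-2 - 1))/(Q + 2) = -4*(d - 3)/(2 + Q) = -4*(-3 + d)/(2 + Q))
122*(k(-8) + X(-7, N)) = 122*(-6 + 4*(3 - 1*5)/(2 - 7)) = 122*(-6 + 4*(3 - 5)/(-5)) = 122*(-6 + 4*(-⅕)*(-2)) = 122*(-6 + 8/5) = 122*(-22/5) = -2684/5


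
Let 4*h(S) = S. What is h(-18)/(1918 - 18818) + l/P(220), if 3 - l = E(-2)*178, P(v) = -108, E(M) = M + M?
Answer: -6041507/912600 ≈ -6.6201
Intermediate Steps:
E(M) = 2*M
h(S) = S/4
l = 715 (l = 3 - 2*(-2)*178 = 3 - (-4)*178 = 3 - 1*(-712) = 3 + 712 = 715)
h(-18)/(1918 - 18818) + l/P(220) = ((1/4)*(-18))/(1918 - 18818) + 715/(-108) = -9/2/(-16900) + 715*(-1/108) = -9/2*(-1/16900) - 715/108 = 9/33800 - 715/108 = -6041507/912600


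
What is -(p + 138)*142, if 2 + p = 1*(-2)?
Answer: -19028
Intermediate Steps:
p = -4 (p = -2 + 1*(-2) = -2 - 2 = -4)
-(p + 138)*142 = -(-4 + 138)*142 = -134*142 = -1*19028 = -19028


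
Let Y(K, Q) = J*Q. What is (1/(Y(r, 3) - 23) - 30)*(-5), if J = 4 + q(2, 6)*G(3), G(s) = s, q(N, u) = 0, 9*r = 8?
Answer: 1655/11 ≈ 150.45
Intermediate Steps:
r = 8/9 (r = (⅑)*8 = 8/9 ≈ 0.88889)
J = 4 (J = 4 + 0*3 = 4 + 0 = 4)
Y(K, Q) = 4*Q
(1/(Y(r, 3) - 23) - 30)*(-5) = (1/(4*3 - 23) - 30)*(-5) = (1/(12 - 23) - 30)*(-5) = (1/(-11) - 30)*(-5) = (-1/11 - 30)*(-5) = -331/11*(-5) = 1655/11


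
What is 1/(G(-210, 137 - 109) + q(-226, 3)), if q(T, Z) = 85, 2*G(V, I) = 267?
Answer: 2/437 ≈ 0.0045767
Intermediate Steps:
G(V, I) = 267/2 (G(V, I) = (½)*267 = 267/2)
1/(G(-210, 137 - 109) + q(-226, 3)) = 1/(267/2 + 85) = 1/(437/2) = 2/437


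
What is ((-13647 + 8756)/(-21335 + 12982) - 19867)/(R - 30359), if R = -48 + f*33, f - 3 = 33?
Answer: 165944160/244066307 ≈ 0.67991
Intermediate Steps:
f = 36 (f = 3 + 33 = 36)
R = 1140 (R = -48 + 36*33 = -48 + 1188 = 1140)
((-13647 + 8756)/(-21335 + 12982) - 19867)/(R - 30359) = ((-13647 + 8756)/(-21335 + 12982) - 19867)/(1140 - 30359) = (-4891/(-8353) - 19867)/(-29219) = (-4891*(-1/8353) - 19867)*(-1/29219) = (4891/8353 - 19867)*(-1/29219) = -165944160/8353*(-1/29219) = 165944160/244066307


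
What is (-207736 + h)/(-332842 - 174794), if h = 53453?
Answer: 154283/507636 ≈ 0.30392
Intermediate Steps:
(-207736 + h)/(-332842 - 174794) = (-207736 + 53453)/(-332842 - 174794) = -154283/(-507636) = -154283*(-1/507636) = 154283/507636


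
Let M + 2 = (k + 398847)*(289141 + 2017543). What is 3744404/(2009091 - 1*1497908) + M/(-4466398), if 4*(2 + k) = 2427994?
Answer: -593005607006845212/1141573364417 ≈ -5.1946e+5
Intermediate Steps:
k = 1213993/2 (k = -2 + (¼)*2427994 = -2 + 1213997/2 = 1213993/2 ≈ 6.0700e+5)
M = 2320163107952 (M = -2 + (1213993/2 + 398847)*(289141 + 2017543) = -2 + (2011687/2)*2306684 = -2 + 2320163107954 = 2320163107952)
3744404/(2009091 - 1*1497908) + M/(-4466398) = 3744404/(2009091 - 1*1497908) + 2320163107952/(-4466398) = 3744404/(2009091 - 1497908) + 2320163107952*(-1/4466398) = 3744404/511183 - 1160081553976/2233199 = -593005607006845212/1141573364417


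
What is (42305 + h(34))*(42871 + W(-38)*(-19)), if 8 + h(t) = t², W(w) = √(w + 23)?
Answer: 1862873563 - 825607*I*√15 ≈ 1.8629e+9 - 3.1976e+6*I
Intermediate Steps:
W(w) = √(23 + w)
h(t) = -8 + t²
(42305 + h(34))*(42871 + W(-38)*(-19)) = (42305 + (-8 + 34²))*(42871 + √(23 - 38)*(-19)) = (42305 + (-8 + 1156))*(42871 + √(-15)*(-19)) = (42305 + 1148)*(42871 + (I*√15)*(-19)) = 43453*(42871 - 19*I*√15) = 1862873563 - 825607*I*√15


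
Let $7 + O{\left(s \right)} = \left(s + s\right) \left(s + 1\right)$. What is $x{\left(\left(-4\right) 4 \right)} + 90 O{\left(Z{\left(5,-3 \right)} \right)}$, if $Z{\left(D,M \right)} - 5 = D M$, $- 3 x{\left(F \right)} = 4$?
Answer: $\frac{46706}{3} \approx 15569.0$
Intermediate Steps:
$x{\left(F \right)} = - \frac{4}{3}$ ($x{\left(F \right)} = \left(- \frac{1}{3}\right) 4 = - \frac{4}{3}$)
$Z{\left(D,M \right)} = 5 + D M$
$O{\left(s \right)} = -7 + 2 s \left(1 + s\right)$ ($O{\left(s \right)} = -7 + \left(s + s\right) \left(s + 1\right) = -7 + 2 s \left(1 + s\right)$)
$x{\left(\left(-4\right) 4 \right)} + 90 O{\left(Z{\left(5,-3 \right)} \right)} = - \frac{4}{3} + 90 \left(-7 + 2 \left(5 + 5 \left(-3\right)\right) + 2 \left(5 + 5 \left(-3\right)\right)^{2}\right) = - \frac{4}{3} + 90 \left(-7 + 2 \left(5 - 15\right) + 2 \left(5 - 15\right)^{2}\right) = - \frac{4}{3} + 90 \left(-7 + 2 \left(-10\right) + 2 \left(-10\right)^{2}\right) = - \frac{4}{3} + 90 \left(-7 - 20 + 2 \cdot 100\right) = - \frac{4}{3} + 90 \left(-7 - 20 + 200\right) = - \frac{4}{3} + 90 \cdot 173 = - \frac{4}{3} + 15570 = \frac{46706}{3}$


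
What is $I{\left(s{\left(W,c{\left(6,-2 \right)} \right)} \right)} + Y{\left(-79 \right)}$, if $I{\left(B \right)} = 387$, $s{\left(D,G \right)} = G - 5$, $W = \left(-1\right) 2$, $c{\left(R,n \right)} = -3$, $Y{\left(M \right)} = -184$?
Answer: $203$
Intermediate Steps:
$W = -2$
$s{\left(D,G \right)} = -5 + G$ ($s{\left(D,G \right)} = G - 5 = -5 + G$)
$I{\left(s{\left(W,c{\left(6,-2 \right)} \right)} \right)} + Y{\left(-79 \right)} = 387 - 184 = 203$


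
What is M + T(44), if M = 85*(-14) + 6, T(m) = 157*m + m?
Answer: 5768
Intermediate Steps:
T(m) = 158*m
M = -1184 (M = -1190 + 6 = -1184)
M + T(44) = -1184 + 158*44 = -1184 + 6952 = 5768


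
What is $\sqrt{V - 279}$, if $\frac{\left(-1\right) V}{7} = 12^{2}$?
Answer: $3 i \sqrt{143} \approx 35.875 i$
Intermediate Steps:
$V = -1008$ ($V = - 7 \cdot 12^{2} = \left(-7\right) 144 = -1008$)
$\sqrt{V - 279} = \sqrt{-1008 - 279} = \sqrt{-1287} = 3 i \sqrt{143}$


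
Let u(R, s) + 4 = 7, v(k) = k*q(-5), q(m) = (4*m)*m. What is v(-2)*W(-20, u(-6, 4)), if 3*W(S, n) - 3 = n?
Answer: -400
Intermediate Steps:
q(m) = 4*m**2
v(k) = 100*k (v(k) = k*(4*(-5)**2) = k*(4*25) = k*100 = 100*k)
u(R, s) = 3 (u(R, s) = -4 + 7 = 3)
W(S, n) = 1 + n/3
v(-2)*W(-20, u(-6, 4)) = (100*(-2))*(1 + (1/3)*3) = -200*(1 + 1) = -200*2 = -400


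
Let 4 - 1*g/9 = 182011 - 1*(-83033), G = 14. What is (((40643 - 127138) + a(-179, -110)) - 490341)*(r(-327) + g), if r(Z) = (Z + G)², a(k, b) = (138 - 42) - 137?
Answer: 1319543257907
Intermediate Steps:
a(k, b) = -41 (a(k, b) = 96 - 137 = -41)
g = -2385360 (g = 36 - 9*(182011 - 1*(-83033)) = 36 - 9*(182011 + 83033) = 36 - 9*265044 = 36 - 2385396 = -2385360)
r(Z) = (14 + Z)² (r(Z) = (Z + 14)² = (14 + Z)²)
(((40643 - 127138) + a(-179, -110)) - 490341)*(r(-327) + g) = (((40643 - 127138) - 41) - 490341)*((14 - 327)² - 2385360) = ((-86495 - 41) - 490341)*((-313)² - 2385360) = (-86536 - 490341)*(97969 - 2385360) = -576877*(-2287391) = 1319543257907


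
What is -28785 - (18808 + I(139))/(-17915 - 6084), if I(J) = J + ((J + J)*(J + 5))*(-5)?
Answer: -690992428/23999 ≈ -28793.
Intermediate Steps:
I(J) = J - 10*J*(5 + J) (I(J) = J + ((2*J)*(5 + J))*(-5) = J + (2*J*(5 + J))*(-5) = J - 10*J*(5 + J))
-28785 - (18808 + I(139))/(-17915 - 6084) = -28785 - (18808 - 1*139*(49 + 10*139))/(-17915 - 6084) = -28785 - (18808 - 1*139*(49 + 1390))/(-23999) = -28785 - (18808 - 1*139*1439)*(-1)/23999 = -28785 - (18808 - 200021)*(-1)/23999 = -28785 - (-181213)*(-1)/23999 = -28785 - 1*181213/23999 = -28785 - 181213/23999 = -690992428/23999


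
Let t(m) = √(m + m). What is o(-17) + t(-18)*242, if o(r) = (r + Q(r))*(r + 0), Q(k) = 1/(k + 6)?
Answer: 3196/11 + 1452*I ≈ 290.55 + 1452.0*I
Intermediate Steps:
Q(k) = 1/(6 + k)
t(m) = √2*√m (t(m) = √(2*m) = √2*√m)
o(r) = r*(r + 1/(6 + r)) (o(r) = (r + 1/(6 + r))*(r + 0) = (r + 1/(6 + r))*r = r*(r + 1/(6 + r)))
o(-17) + t(-18)*242 = -17*(1 - 17*(6 - 17))/(6 - 17) + (√2*√(-18))*242 = -17*(1 - 17*(-11))/(-11) + (√2*(3*I*√2))*242 = -17*(-1/11)*(1 + 187) + (6*I)*242 = -17*(-1/11)*188 + 1452*I = 3196/11 + 1452*I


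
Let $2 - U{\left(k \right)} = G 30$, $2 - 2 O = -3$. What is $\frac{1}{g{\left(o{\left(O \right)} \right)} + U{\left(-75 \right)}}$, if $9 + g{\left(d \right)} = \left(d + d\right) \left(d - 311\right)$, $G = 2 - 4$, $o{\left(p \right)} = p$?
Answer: $- \frac{2}{2979} \approx -0.00067137$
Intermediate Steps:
$O = \frac{5}{2}$ ($O = 1 - - \frac{3}{2} = 1 + \frac{3}{2} = \frac{5}{2} \approx 2.5$)
$G = -2$ ($G = 2 - 4 = -2$)
$g{\left(d \right)} = -9 + 2 d \left(-311 + d\right)$ ($g{\left(d \right)} = -9 + \left(d + d\right) \left(d - 311\right) = -9 + 2 d \left(d - 311\right) = -9 + 2 d \left(-311 + d\right)$)
$U{\left(k \right)} = 62$ ($U{\left(k \right)} = 2 - \left(-2\right) 30 = 2 - -60 = 2 + 60 = 62$)
$\frac{1}{g{\left(o{\left(O \right)} \right)} + U{\left(-75 \right)}} = \frac{1}{\left(-9 - 1555 + 2 \left(\frac{5}{2}\right)^{2}\right) + 62} = \frac{1}{\left(-9 - 1555 + 2 \cdot \frac{25}{4}\right) + 62} = \frac{1}{\left(-9 - 1555 + \frac{25}{2}\right) + 62} = \frac{1}{- \frac{3103}{2} + 62} = \frac{1}{- \frac{2979}{2}} = - \frac{2}{2979}$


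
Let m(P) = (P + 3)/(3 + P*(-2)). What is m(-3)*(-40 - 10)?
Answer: 0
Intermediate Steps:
m(P) = (3 + P)/(3 - 2*P)
m(-3)*(-40 - 10) = ((-3 - 1*(-3))/(-3 + 2*(-3)))*(-40 - 10) = ((-3 + 3)/(-3 - 6))*(-50) = (0/(-9))*(-50) = -⅑*0*(-50) = 0*(-50) = 0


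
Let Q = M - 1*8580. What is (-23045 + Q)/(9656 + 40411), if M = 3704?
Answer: -9307/16689 ≈ -0.55767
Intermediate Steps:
Q = -4876 (Q = 3704 - 1*8580 = 3704 - 8580 = -4876)
(-23045 + Q)/(9656 + 40411) = (-23045 - 4876)/(9656 + 40411) = -27921/50067 = -27921*1/50067 = -9307/16689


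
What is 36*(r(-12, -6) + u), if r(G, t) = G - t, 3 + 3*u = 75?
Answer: 648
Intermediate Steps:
u = 24 (u = -1 + (⅓)*75 = -1 + 25 = 24)
36*(r(-12, -6) + u) = 36*((-12 - 1*(-6)) + 24) = 36*((-12 + 6) + 24) = 36*(-6 + 24) = 36*18 = 648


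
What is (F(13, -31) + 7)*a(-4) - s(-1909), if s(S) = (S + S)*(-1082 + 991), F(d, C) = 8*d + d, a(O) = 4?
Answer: -346942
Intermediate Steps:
F(d, C) = 9*d
s(S) = -182*S (s(S) = (2*S)*(-91) = -182*S)
(F(13, -31) + 7)*a(-4) - s(-1909) = (9*13 + 7)*4 - (-182)*(-1909) = (117 + 7)*4 - 1*347438 = 124*4 - 347438 = 496 - 347438 = -346942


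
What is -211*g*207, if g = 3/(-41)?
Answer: 131031/41 ≈ 3195.9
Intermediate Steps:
g = -3/41 (g = 3*(-1/41) = -3/41 ≈ -0.073171)
-211*g*207 = -211*(-3/41)*207 = (633/41)*207 = 131031/41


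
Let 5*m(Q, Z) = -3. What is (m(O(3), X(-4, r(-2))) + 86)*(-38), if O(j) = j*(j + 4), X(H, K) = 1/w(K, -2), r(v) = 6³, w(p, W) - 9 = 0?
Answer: -16226/5 ≈ -3245.2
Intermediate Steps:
w(p, W) = 9 (w(p, W) = 9 + 0 = 9)
r(v) = 216
X(H, K) = ⅑ (X(H, K) = 1/9 = ⅑)
O(j) = j*(4 + j)
m(Q, Z) = -⅗ (m(Q, Z) = (⅕)*(-3) = -⅗)
(m(O(3), X(-4, r(-2))) + 86)*(-38) = (-⅗ + 86)*(-38) = (427/5)*(-38) = -16226/5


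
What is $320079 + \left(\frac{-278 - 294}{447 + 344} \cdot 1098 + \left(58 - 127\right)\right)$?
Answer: $\frac{252499854}{791} \approx 3.1922 \cdot 10^{5}$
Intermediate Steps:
$320079 + \left(\frac{-278 - 294}{447 + 344} \cdot 1098 + \left(58 - 127\right)\right) = 320079 + \left(- \frac{572}{791} \cdot 1098 + \left(58 - 127\right)\right) = 320079 + \left(\left(-572\right) \frac{1}{791} \cdot 1098 - 69\right) = 320079 - \frac{682635}{791} = \frac{252499854}{791}$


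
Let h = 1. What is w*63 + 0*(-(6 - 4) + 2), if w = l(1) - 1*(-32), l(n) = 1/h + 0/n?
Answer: 2079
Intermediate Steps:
l(n) = 1 (l(n) = 1/1 + 0/n = 1*1 + 0 = 1 + 0 = 1)
w = 33 (w = 1 - 1*(-32) = 1 + 32 = 33)
w*63 + 0*(-(6 - 4) + 2) = 33*63 + 0*(-(6 - 4) + 2) = 2079 + 0*(-1*2 + 2) = 2079 + 0*(-2 + 2) = 2079 + 0*0 = 2079 + 0 = 2079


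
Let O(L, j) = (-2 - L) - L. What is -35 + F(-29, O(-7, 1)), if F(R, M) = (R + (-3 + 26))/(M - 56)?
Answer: -767/22 ≈ -34.864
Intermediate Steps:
O(L, j) = -2 - 2*L
F(R, M) = (23 + R)/(-56 + M) (F(R, M) = (R + 23)/(-56 + M) = (23 + R)/(-56 + M))
-35 + F(-29, O(-7, 1)) = -35 + (23 - 29)/(-56 + (-2 - 2*(-7))) = -35 - 6/(-56 + (-2 + 14)) = -35 - 6/(-56 + 12) = -35 - 6/(-44) = -35 - 1/44*(-6) = -35 + 3/22 = -767/22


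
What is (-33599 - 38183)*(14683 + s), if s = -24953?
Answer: 737201140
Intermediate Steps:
(-33599 - 38183)*(14683 + s) = (-33599 - 38183)*(14683 - 24953) = -71782*(-10270) = 737201140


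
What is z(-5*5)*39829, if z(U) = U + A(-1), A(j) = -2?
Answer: -1075383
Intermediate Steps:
z(U) = -2 + U (z(U) = U - 2 = -2 + U)
z(-5*5)*39829 = (-2 - 5*5)*39829 = (-2 - 25)*39829 = -27*39829 = -1075383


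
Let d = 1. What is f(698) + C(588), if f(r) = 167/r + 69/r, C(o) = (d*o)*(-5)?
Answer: -1025942/349 ≈ -2939.7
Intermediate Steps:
C(o) = -5*o (C(o) = (1*o)*(-5) = o*(-5) = -5*o)
f(r) = 236/r
f(698) + C(588) = 236/698 - 5*588 = 236*(1/698) - 2940 = 118/349 - 2940 = -1025942/349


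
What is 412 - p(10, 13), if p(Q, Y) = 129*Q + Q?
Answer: -888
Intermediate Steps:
p(Q, Y) = 130*Q
412 - p(10, 13) = 412 - 130*10 = 412 - 1*1300 = 412 - 1300 = -888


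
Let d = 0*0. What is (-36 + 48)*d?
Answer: 0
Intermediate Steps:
d = 0
(-36 + 48)*d = (-36 + 48)*0 = 12*0 = 0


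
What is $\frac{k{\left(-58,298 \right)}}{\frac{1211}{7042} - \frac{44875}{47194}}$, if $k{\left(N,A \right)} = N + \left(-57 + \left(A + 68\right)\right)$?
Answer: $- \frac{2979192041}{9244922} \approx -322.25$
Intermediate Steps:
$k{\left(N,A \right)} = 11 + A + N$ ($k{\left(N,A \right)} = N + \left(-57 + \left(68 + A\right)\right) = N + \left(11 + A\right) = 11 + A + N$)
$\frac{k{\left(-58,298 \right)}}{\frac{1211}{7042} - \frac{44875}{47194}} = \frac{11 + 298 - 58}{\frac{1211}{7042} - \frac{44875}{47194}} = \frac{251}{1211 \cdot \frac{1}{7042} - \frac{44875}{47194}} = \frac{251}{\frac{173}{1006} - \frac{44875}{47194}} = \frac{251}{- \frac{9244922}{11869291}} = 251 \left(- \frac{11869291}{9244922}\right) = - \frac{2979192041}{9244922}$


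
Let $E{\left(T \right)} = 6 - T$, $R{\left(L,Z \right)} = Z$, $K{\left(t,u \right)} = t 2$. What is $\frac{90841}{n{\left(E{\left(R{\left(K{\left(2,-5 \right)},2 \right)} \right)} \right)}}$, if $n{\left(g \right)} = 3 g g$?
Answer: $\frac{90841}{48} \approx 1892.5$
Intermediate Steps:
$K{\left(t,u \right)} = 2 t$
$n{\left(g \right)} = 3 g^{2}$
$\frac{90841}{n{\left(E{\left(R{\left(K{\left(2,-5 \right)},2 \right)} \right)} \right)}} = \frac{90841}{3 \left(6 - 2\right)^{2}} = \frac{90841}{3 \cdot 4^{2}} = \frac{90841}{3 \cdot 16} = \frac{90841}{48}$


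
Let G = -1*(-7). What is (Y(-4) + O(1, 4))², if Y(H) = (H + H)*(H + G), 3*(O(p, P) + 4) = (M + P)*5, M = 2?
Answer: 324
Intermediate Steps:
G = 7
O(p, P) = -⅔ + 5*P/3 (O(p, P) = -4 + ((2 + P)*5)/3 = -4 + (10 + 5*P)/3 = -4 + (10/3 + 5*P/3) = -⅔ + 5*P/3)
Y(H) = 2*H*(7 + H) (Y(H) = (H + H)*(H + 7) = (2*H)*(7 + H) = 2*H*(7 + H))
(Y(-4) + O(1, 4))² = (2*(-4)*(7 - 4) + (-⅔ + (5/3)*4))² = (2*(-4)*3 + (-⅔ + 20/3))² = (-24 + 6)² = (-18)² = 324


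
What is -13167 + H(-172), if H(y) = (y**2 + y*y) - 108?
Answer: 45893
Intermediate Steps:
H(y) = -108 + 2*y**2 (H(y) = (y**2 + y**2) - 108 = 2*y**2 - 108 = -108 + 2*y**2)
-13167 + H(-172) = -13167 + (-108 + 2*(-172)**2) = -13167 + (-108 + 2*29584) = -13167 + (-108 + 59168) = -13167 + 59060 = 45893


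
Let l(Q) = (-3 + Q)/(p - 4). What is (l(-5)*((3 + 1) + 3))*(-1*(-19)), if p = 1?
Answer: 1064/3 ≈ 354.67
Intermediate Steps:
l(Q) = 1 - Q/3 (l(Q) = (-3 + Q)/(1 - 4) = (-3 + Q)/(-3) = (-3 + Q)*(-⅓) = 1 - Q/3)
(l(-5)*((3 + 1) + 3))*(-1*(-19)) = ((1 - ⅓*(-5))*((3 + 1) + 3))*(-1*(-19)) = ((1 + 5/3)*(4 + 3))*19 = ((8/3)*7)*19 = (56/3)*19 = 1064/3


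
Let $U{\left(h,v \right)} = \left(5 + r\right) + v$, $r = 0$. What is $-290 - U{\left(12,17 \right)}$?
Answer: $-312$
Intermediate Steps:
$U{\left(h,v \right)} = 5 + v$ ($U{\left(h,v \right)} = \left(5 + 0\right) + v = 5 + v$)
$-290 - U{\left(12,17 \right)} = -290 - \left(5 + 17\right) = -290 - 22 = -312$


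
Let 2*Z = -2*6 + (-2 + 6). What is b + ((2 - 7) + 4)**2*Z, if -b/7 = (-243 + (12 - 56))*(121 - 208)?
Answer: -174787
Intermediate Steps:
Z = -4 (Z = (-2*6 + (-2 + 6))/2 = (-12 + 4)/2 = (1/2)*(-8) = -4)
b = -174783 (b = -7*(-243 + (12 - 56))*(121 - 208) = -7*(-243 - 44)*(-87) = -(-2009)*(-87) = -7*24969 = -174783)
b + ((2 - 7) + 4)**2*Z = -174783 + ((2 - 7) + 4)**2*(-4) = -174783 + (-5 + 4)**2*(-4) = -174783 + (-1)**2*(-4) = -174783 + 1*(-4) = -174783 - 4 = -174787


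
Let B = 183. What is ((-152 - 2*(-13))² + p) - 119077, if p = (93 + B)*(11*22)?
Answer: -36409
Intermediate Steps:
p = 66792 (p = (93 + 183)*(11*22) = 276*242 = 66792)
((-152 - 2*(-13))² + p) - 119077 = ((-152 - 2*(-13))² + 66792) - 119077 = ((-152 + 26)² + 66792) - 119077 = ((-126)² + 66792) - 119077 = (15876 + 66792) - 119077 = 82668 - 119077 = -36409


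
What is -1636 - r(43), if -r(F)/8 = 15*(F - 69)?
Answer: -4756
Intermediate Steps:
r(F) = 8280 - 120*F (r(F) = -120*(F - 69) = -120*(-69 + F) = -8*(-1035 + 15*F) = 8280 - 120*F)
-1636 - r(43) = -1636 - (8280 - 120*43) = -1636 - (8280 - 5160) = -1636 - 1*3120 = -1636 - 3120 = -4756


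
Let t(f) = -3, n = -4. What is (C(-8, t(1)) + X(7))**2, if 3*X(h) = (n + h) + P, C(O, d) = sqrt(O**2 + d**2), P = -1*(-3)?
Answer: (2 + sqrt(73))**2 ≈ 111.18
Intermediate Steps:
P = 3
X(h) = -1/3 + h/3 (X(h) = ((-4 + h) + 3)/3 = (-1 + h)/3 = -1/3 + h/3)
(C(-8, t(1)) + X(7))**2 = (sqrt((-8)**2 + (-3)**2) + (-1/3 + (1/3)*7))**2 = (sqrt(64 + 9) + (-1/3 + 7/3))**2 = (sqrt(73) + 2)**2 = (2 + sqrt(73))**2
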